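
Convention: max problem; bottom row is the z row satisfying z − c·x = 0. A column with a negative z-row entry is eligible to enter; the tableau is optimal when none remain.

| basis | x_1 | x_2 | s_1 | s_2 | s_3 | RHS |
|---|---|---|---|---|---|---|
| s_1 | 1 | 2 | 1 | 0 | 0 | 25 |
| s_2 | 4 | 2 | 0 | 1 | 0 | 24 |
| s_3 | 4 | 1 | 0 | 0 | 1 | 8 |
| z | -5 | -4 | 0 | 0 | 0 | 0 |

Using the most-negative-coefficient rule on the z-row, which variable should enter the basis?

x_1

Negative z-row entries: x_1: -5, x_2: -4.
The most negative is -5 in column x_1, so x_1 enters.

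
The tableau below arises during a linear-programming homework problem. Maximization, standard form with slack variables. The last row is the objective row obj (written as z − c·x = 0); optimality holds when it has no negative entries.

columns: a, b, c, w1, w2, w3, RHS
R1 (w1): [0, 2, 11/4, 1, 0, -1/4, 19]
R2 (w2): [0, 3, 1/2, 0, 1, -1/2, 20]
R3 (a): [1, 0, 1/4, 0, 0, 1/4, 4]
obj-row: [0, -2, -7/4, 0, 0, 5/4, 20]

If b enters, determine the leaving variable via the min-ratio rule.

Column b entries and ratios — w1: 19/2 = 19/2; w2: 20/3 = 20/3; a: 0 ≤ 0, skip.
Smallest ratio is 20/3 in the row of w2, so w2 leaves.

w2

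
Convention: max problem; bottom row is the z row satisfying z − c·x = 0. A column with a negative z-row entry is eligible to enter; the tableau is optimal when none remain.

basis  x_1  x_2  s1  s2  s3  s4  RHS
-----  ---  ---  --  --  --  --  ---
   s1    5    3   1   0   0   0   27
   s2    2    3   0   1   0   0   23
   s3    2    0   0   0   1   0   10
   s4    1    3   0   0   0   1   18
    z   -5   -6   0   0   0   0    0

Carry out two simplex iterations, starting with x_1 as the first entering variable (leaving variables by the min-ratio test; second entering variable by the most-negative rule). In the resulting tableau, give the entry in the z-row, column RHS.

29

Ratio test on column x_1 — row 1: 27/5 = 27/5; row 2: 23/2 = 23/2; row 3: 10/2 = 5; row 4: 18/1 = 18. Minimum is 5 at row 3 (s3 leaves); pivot element 2.
Divide row 3 by 2; eliminate column x_1 from the other rows.
Second iteration: most negative z-row entry is -6 in column x_2, so x_2 enters.
Ratio test on column x_2 — row 1: 2/3 = 2/3; row 2: 13/3 = 13/3; row 3: entry 0 ≤ 0; row 4: 13/3 = 13/3. Minimum is 2/3 at row 1 (s1 leaves); pivot element 3.
Divide row 1 by 3; eliminate column x_2 from the other rows.
After both pivots, the entry at the z-row, column RHS is 29.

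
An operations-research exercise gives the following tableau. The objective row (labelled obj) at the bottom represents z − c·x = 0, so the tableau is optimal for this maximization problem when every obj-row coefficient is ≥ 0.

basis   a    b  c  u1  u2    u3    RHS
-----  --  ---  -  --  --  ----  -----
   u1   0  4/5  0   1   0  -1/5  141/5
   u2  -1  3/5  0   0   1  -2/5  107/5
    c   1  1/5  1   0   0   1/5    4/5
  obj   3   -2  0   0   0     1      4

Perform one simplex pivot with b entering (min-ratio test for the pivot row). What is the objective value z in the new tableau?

Ratio test on column b — row 1: (141/5)/(4/5) = 141/4; row 2: (107/5)/(3/5) = 107/3; row 3: (4/5)/(1/5) = 4. Minimum is 4 at row 3 (c leaves); pivot element 1/5.
Pivot on row 3; the obj-row RHS becomes 4 − (-2)·4 = 12.

12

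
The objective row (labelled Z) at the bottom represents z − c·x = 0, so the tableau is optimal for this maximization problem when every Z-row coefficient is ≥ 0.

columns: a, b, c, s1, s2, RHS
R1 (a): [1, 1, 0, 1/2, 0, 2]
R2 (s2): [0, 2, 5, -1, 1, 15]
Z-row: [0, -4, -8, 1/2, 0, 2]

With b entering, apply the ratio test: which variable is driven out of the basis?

a

Column b entries and ratios — a: 2/1 = 2; s2: 15/2 = 15/2.
Smallest ratio is 2 in the row of a, so a leaves.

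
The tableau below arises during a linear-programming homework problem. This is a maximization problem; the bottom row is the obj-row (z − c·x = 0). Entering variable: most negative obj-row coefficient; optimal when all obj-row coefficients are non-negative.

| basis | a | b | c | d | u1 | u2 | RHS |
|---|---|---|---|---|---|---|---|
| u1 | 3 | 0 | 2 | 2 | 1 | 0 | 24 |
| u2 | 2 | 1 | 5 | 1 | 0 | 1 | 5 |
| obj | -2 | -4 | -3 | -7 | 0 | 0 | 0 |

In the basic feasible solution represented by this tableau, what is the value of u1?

24

u1 is basic (row 1); its value is the RHS of that row, 24.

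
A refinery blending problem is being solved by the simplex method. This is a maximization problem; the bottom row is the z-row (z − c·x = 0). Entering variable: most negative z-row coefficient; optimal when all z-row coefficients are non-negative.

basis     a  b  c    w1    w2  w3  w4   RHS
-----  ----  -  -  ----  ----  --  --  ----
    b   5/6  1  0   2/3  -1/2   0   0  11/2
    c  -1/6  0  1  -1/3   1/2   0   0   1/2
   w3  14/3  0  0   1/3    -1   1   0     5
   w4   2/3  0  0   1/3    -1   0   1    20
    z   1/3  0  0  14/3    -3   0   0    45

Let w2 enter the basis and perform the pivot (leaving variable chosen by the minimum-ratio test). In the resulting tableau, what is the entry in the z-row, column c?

6

Ratio test on column w2 — row 1: entry -1/2 ≤ 0; row 2: (1/2)/(1/2) = 1; row 3: entry -1 ≤ 0; row 4: entry -1 ≤ 0. Minimum is 1 at row 2 (c leaves); pivot element 1/2.
Divide row 2 by 1/2; eliminate column w2 from the other rows.
z-row update in column c: 0 − (-3)·2 = 6.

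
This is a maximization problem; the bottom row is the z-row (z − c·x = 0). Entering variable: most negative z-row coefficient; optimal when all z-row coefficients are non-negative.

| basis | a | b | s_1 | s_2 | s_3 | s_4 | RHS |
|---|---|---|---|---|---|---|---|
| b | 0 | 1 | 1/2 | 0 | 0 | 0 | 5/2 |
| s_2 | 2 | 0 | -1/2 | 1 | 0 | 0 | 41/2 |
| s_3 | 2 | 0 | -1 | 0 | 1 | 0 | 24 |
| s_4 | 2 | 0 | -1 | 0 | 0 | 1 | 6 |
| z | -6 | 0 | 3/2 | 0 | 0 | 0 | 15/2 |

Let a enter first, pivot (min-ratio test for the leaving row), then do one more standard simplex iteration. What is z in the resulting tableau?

Ratio test on column a — row 1: entry 0 ≤ 0; row 2: (41/2)/2 = 41/4; row 3: 24/2 = 12; row 4: 6/2 = 3. Minimum is 3 at row 4 (s_4 leaves); pivot element 2.
Pivot on row 4; the z-row RHS becomes 15/2 − (-6)·3 = 51/2.
Next entering variable (most negative z-row entry -3/2): s_1.
Ratio test on column s_1 — row 1: (5/2)/(1/2) = 5; row 2: (29/2)/(1/2) = 29; row 3: entry 0 ≤ 0; row 4: entry -1/2 ≤ 0. Minimum is 5 at row 1 (b leaves); pivot element 1/2.
After the second pivot the z-row RHS is 51/2 − (-3/2)·5 = 33.

33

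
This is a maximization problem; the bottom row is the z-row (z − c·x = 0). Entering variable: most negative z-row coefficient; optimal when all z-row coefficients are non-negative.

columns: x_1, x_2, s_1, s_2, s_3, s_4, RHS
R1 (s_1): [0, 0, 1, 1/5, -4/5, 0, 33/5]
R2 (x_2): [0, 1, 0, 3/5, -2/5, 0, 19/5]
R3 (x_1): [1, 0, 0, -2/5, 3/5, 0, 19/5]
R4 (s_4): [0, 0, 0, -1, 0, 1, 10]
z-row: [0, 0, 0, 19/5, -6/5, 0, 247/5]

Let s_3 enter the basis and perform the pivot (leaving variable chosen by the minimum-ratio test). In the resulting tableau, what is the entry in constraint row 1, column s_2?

Ratio test on column s_3 — row 1: entry -4/5 ≤ 0; row 2: entry -2/5 ≤ 0; row 3: (19/5)/(3/5) = 19/3; row 4: entry 0 ≤ 0. Minimum is 19/3 at row 3 (x_1 leaves); pivot element 3/5.
Divide row 3 by 3/5; eliminate column s_3 from the other rows.
Row 1 update in column s_2: 1/5 − (-4/5)·(-2/3) = -1/3.

-1/3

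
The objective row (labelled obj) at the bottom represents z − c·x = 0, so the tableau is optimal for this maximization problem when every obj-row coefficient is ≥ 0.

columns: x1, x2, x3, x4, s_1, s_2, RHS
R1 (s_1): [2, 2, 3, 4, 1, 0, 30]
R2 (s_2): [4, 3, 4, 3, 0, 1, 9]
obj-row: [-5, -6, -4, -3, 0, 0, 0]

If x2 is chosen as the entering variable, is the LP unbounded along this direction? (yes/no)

Column x2 has positive entries in row(s) 1, 2, so the ratio test bounds it — not unbounded.

no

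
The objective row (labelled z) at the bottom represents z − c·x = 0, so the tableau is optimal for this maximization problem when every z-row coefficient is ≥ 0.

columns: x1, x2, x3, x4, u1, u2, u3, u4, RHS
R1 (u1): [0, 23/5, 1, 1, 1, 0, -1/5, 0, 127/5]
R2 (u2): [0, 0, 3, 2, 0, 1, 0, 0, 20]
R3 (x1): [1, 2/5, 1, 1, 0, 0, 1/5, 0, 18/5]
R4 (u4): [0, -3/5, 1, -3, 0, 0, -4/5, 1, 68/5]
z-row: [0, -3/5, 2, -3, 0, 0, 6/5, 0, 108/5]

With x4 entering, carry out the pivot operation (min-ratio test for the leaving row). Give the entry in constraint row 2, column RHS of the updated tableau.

Ratio test on column x4 — row 1: (127/5)/1 = 127/5; row 2: 20/2 = 10; row 3: (18/5)/1 = 18/5; row 4: entry -3 ≤ 0. Minimum is 18/5 at row 3 (x1 leaves); pivot element 1.
Divide row 3 by 1; eliminate column x4 from the other rows.
Row 2 update in column RHS: 20 − 2·(18/5) = 64/5.

64/5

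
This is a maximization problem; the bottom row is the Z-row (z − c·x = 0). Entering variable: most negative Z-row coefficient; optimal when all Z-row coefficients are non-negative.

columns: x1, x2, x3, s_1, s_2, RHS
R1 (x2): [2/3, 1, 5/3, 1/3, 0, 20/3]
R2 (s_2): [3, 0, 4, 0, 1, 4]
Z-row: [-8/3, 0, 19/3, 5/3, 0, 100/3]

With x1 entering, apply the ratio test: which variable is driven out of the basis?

Column x1 entries and ratios — x2: (20/3)/(2/3) = 10; s_2: 4/3 = 4/3.
Smallest ratio is 4/3 in the row of s_2, so s_2 leaves.

s_2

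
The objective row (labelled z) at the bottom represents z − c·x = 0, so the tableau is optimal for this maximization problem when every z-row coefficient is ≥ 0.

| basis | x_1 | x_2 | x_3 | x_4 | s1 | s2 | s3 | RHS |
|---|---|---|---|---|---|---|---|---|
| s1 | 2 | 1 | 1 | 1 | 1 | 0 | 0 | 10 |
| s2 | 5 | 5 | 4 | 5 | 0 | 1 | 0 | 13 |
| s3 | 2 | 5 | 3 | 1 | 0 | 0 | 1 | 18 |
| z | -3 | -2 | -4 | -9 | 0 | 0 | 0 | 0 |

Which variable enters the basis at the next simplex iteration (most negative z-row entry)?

Negative z-row entries: x_1: -3, x_2: -2, x_3: -4, x_4: -9.
The most negative is -9 in column x_4, so x_4 enters.

x_4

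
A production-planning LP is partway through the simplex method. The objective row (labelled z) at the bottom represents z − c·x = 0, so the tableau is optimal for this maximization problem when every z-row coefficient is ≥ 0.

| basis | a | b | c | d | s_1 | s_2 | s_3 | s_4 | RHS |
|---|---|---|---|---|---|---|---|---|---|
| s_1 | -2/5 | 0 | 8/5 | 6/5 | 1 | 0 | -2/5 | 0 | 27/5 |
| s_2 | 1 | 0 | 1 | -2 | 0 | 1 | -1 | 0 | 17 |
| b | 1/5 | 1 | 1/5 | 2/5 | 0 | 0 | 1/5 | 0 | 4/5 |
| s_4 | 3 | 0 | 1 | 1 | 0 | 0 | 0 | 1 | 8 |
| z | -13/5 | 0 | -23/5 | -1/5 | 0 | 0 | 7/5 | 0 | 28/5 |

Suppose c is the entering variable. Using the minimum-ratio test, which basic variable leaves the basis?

Column c entries and ratios — s_1: (27/5)/(8/5) = 27/8; s_2: 17/1 = 17; b: (4/5)/(1/5) = 4; s_4: 8/1 = 8.
Smallest ratio is 27/8 in the row of s_1, so s_1 leaves.

s_1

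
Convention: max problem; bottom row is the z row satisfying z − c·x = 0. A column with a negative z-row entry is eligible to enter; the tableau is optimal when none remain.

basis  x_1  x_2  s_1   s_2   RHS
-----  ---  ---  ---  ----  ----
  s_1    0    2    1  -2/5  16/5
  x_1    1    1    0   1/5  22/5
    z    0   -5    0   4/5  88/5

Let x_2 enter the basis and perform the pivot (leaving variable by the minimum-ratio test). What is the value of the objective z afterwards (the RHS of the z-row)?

128/5

Ratio test on column x_2 — row 1: (16/5)/2 = 8/5; row 2: (22/5)/1 = 22/5. Minimum is 8/5 at row 1 (s_1 leaves); pivot element 2.
Pivot on row 1; the z-row RHS becomes 88/5 − (-5)·(8/5) = 128/5.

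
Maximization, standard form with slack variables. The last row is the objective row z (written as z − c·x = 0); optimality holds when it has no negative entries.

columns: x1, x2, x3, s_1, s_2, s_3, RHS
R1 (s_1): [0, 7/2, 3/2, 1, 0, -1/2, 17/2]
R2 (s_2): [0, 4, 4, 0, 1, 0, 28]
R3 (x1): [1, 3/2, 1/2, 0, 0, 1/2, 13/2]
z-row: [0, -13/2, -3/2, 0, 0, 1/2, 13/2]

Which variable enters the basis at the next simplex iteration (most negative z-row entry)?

Negative z-row entries: x2: -13/2, x3: -3/2.
The most negative is -13/2 in column x2, so x2 enters.

x2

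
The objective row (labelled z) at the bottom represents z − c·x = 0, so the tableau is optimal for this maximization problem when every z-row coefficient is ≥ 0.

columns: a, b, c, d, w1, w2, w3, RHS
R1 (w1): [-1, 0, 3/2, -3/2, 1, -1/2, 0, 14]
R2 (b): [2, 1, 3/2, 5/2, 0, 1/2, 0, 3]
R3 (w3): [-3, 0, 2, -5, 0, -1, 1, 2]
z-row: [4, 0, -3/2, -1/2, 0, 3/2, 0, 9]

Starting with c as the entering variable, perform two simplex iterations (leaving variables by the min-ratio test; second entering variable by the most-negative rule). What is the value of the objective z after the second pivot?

288/25

Ratio test on column c — row 1: 14/(3/2) = 28/3; row 2: 3/(3/2) = 2; row 3: 2/2 = 1. Minimum is 1 at row 3 (w3 leaves); pivot element 2.
Pivot on row 3; the z-row RHS becomes 9 − (-3/2)·1 = 21/2.
Next entering variable (most negative z-row entry -17/4): d.
Ratio test on column d — row 1: (25/2)/(9/4) = 50/9; row 2: (3/2)/(25/4) = 6/25; row 3: entry -5/2 ≤ 0. Minimum is 6/25 at row 2 (b leaves); pivot element 25/4.
After the second pivot the z-row RHS is 21/2 − (-17/4)·(6/25) = 288/25.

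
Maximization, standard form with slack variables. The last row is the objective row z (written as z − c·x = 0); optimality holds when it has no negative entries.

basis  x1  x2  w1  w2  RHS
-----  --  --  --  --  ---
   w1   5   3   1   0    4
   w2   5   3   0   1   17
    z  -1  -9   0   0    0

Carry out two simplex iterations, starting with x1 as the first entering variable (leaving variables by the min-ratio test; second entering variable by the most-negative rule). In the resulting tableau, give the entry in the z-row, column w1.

Ratio test on column x1 — row 1: 4/5 = 4/5; row 2: 17/5 = 17/5. Minimum is 4/5 at row 1 (w1 leaves); pivot element 5.
Divide row 1 by 5; eliminate column x1 from the other rows.
Second iteration: most negative z-row entry is -42/5 in column x2, so x2 enters.
Ratio test on column x2 — row 1: (4/5)/(3/5) = 4/3; row 2: entry 0 ≤ 0. Minimum is 4/3 at row 1 (x1 leaves); pivot element 3/5.
Divide row 1 by 3/5; eliminate column x2 from the other rows.
After both pivots, the entry at the z-row, column w1 is 3.

3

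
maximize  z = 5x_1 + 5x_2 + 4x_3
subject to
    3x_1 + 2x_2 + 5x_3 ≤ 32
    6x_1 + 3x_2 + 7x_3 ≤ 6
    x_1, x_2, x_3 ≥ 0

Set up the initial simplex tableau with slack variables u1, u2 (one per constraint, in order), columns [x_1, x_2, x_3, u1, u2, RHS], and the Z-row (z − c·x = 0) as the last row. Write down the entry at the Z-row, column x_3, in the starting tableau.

The Z-row carries the negated objective coefficients: the x_3 entry is -4.

-4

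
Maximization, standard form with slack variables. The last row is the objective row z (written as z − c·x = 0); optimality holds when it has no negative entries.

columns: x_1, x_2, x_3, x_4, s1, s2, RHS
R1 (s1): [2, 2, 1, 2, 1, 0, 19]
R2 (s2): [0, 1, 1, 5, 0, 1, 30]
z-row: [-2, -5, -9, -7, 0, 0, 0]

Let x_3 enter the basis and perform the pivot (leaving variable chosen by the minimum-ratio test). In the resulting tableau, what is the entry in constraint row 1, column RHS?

19

Ratio test on column x_3 — row 1: 19/1 = 19; row 2: 30/1 = 30. Minimum is 19 at row 1 (s1 leaves); pivot element 1.
Divide row 1 by 1; eliminate column x_3 from the other rows.
In the new row 1, the RHS entry is the old entry divided by the pivot: 19/1 = 19.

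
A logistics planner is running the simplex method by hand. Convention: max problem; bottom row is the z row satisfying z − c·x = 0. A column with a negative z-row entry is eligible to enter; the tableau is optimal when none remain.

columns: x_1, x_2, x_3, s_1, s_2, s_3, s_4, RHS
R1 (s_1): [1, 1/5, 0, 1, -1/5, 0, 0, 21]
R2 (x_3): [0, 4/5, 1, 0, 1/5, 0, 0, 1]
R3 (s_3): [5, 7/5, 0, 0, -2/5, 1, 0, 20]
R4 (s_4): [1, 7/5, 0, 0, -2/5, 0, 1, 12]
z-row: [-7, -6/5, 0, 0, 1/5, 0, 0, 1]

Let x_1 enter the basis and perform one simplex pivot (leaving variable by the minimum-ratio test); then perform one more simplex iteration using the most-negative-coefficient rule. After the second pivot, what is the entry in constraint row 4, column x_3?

8/5

Ratio test on column x_1 — row 1: 21/1 = 21; row 2: entry 0 ≤ 0; row 3: 20/5 = 4; row 4: 12/1 = 12. Minimum is 4 at row 3 (s_3 leaves); pivot element 5.
Divide row 3 by 5; eliminate column x_1 from the other rows.
Second iteration: most negative z-row entry is -9/25 in column s_2, so s_2 enters.
Ratio test on column s_2 — row 1: entry -3/25 ≤ 0; row 2: 1/(1/5) = 5; row 3: entry -2/25 ≤ 0; row 4: entry -8/25 ≤ 0. Minimum is 5 at row 2 (x_3 leaves); pivot element 1/5.
Divide row 2 by 1/5; eliminate column s_2 from the other rows.
After both pivots, the entry at constraint row 4, column x_3 is 8/5.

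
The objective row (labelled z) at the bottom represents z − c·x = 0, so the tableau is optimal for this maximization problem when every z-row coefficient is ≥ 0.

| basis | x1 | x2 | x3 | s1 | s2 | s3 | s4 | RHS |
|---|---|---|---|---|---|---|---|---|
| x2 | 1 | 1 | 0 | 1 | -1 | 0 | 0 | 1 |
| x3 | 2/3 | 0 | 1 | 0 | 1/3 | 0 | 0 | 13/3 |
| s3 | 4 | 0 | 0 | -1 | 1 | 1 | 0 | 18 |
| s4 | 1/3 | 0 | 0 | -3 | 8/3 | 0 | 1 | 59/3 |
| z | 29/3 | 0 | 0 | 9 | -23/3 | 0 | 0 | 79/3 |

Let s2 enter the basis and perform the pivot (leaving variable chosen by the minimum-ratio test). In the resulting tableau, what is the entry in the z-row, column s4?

Ratio test on column s2 — row 1: entry -1 ≤ 0; row 2: (13/3)/(1/3) = 13; row 3: 18/1 = 18; row 4: (59/3)/(8/3) = 59/8. Minimum is 59/8 at row 4 (s4 leaves); pivot element 8/3.
Divide row 4 by 8/3; eliminate column s2 from the other rows.
z-row update in column s4: 0 − (-23/3)·(3/8) = 23/8.

23/8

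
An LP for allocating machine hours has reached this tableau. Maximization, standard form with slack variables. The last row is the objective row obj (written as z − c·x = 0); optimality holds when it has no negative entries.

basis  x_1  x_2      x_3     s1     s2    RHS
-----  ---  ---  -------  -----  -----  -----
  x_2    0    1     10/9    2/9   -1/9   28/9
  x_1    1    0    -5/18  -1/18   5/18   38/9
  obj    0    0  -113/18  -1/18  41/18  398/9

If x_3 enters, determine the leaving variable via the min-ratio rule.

Column x_3 entries and ratios — x_2: (28/9)/(10/9) = 14/5; x_1: -5/18 ≤ 0, skip.
Smallest ratio is 14/5 in the row of x_2, so x_2 leaves.

x_2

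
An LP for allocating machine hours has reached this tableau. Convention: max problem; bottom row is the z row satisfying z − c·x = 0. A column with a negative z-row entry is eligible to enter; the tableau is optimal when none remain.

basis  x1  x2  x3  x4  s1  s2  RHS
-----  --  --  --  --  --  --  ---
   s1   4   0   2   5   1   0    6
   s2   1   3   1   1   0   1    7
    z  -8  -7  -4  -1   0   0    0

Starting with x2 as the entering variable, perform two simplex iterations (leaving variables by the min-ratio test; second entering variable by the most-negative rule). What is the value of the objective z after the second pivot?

Ratio test on column x2 — row 1: entry 0 ≤ 0; row 2: 7/3 = 7/3. Minimum is 7/3 at row 2 (s2 leaves); pivot element 3.
Pivot on row 2; the z-row RHS becomes 0 − (-7)·(7/3) = 49/3.
Next entering variable (most negative z-row entry -17/3): x1.
Ratio test on column x1 — row 1: 6/4 = 3/2; row 2: (7/3)/(1/3) = 7. Minimum is 3/2 at row 1 (s1 leaves); pivot element 4.
After the second pivot the z-row RHS is 49/3 − (-17/3)·(3/2) = 149/6.

149/6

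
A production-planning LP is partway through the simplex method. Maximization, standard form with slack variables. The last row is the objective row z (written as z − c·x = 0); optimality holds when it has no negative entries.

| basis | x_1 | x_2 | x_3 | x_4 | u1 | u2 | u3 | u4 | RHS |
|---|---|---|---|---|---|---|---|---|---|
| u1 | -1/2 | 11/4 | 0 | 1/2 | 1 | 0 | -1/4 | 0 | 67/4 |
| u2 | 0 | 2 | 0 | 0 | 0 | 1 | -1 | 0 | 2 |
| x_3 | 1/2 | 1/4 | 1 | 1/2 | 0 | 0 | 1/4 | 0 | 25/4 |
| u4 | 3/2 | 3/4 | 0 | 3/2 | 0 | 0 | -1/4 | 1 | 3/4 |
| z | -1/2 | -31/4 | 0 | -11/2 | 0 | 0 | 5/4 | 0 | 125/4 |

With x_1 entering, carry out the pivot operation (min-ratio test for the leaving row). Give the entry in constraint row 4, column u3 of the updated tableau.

-1/6

Ratio test on column x_1 — row 1: entry -1/2 ≤ 0; row 2: entry 0 ≤ 0; row 3: (25/4)/(1/2) = 25/2; row 4: (3/4)/(3/2) = 1/2. Minimum is 1/2 at row 4 (u4 leaves); pivot element 3/2.
Divide row 4 by 3/2; eliminate column x_1 from the other rows.
In the new row 4, the u3 entry is the old entry divided by the pivot: (-1/4)/(3/2) = -1/6.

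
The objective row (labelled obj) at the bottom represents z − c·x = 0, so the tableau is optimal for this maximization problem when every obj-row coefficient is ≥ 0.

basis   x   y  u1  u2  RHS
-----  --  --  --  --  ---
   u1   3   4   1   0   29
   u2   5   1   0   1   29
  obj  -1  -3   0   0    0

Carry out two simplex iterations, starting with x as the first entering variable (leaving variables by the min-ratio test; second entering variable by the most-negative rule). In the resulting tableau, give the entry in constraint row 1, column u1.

5/17

Ratio test on column x — row 1: 29/3 = 29/3; row 2: 29/5 = 29/5. Minimum is 29/5 at row 2 (u2 leaves); pivot element 5.
Divide row 2 by 5; eliminate column x from the other rows.
Second iteration: most negative obj-row entry is -14/5 in column y, so y enters.
Ratio test on column y — row 1: (58/5)/(17/5) = 58/17; row 2: (29/5)/(1/5) = 29. Minimum is 58/17 at row 1 (u1 leaves); pivot element 17/5.
Divide row 1 by 17/5; eliminate column y from the other rows.
After both pivots, the entry at constraint row 1, column u1 is 5/17.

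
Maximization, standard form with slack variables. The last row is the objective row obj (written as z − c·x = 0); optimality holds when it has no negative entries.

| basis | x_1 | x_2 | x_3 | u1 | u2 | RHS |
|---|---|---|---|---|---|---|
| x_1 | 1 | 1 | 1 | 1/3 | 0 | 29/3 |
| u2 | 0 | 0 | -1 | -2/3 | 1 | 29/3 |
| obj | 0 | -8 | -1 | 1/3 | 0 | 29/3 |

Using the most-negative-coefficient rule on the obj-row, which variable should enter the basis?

x_2

Negative obj-row entries: x_2: -8, x_3: -1.
The most negative is -8 in column x_2, so x_2 enters.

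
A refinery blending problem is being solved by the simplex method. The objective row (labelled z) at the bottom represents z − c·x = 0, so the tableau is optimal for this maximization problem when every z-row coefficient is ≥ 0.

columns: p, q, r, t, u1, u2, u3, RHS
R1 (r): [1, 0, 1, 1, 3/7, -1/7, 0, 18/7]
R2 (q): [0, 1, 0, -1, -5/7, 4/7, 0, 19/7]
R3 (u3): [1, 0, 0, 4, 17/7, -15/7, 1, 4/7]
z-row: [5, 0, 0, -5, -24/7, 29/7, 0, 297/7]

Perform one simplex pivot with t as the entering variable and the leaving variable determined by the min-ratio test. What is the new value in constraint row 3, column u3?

1/4

Ratio test on column t — row 1: (18/7)/1 = 18/7; row 2: entry -1 ≤ 0; row 3: (4/7)/4 = 1/7. Minimum is 1/7 at row 3 (u3 leaves); pivot element 4.
Divide row 3 by 4; eliminate column t from the other rows.
In the new row 3, the u3 entry is the old entry divided by the pivot: 1/4 = 1/4.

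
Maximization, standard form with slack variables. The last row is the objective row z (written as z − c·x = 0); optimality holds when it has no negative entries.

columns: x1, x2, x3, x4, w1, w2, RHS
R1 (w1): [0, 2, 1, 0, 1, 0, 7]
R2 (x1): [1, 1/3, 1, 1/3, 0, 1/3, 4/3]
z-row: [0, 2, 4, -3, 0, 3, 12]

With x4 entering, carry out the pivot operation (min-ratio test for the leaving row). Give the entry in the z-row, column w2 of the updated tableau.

Ratio test on column x4 — row 1: entry 0 ≤ 0; row 2: (4/3)/(1/3) = 4. Minimum is 4 at row 2 (x1 leaves); pivot element 1/3.
Divide row 2 by 1/3; eliminate column x4 from the other rows.
z-row update in column w2: 3 − (-3)·1 = 6.

6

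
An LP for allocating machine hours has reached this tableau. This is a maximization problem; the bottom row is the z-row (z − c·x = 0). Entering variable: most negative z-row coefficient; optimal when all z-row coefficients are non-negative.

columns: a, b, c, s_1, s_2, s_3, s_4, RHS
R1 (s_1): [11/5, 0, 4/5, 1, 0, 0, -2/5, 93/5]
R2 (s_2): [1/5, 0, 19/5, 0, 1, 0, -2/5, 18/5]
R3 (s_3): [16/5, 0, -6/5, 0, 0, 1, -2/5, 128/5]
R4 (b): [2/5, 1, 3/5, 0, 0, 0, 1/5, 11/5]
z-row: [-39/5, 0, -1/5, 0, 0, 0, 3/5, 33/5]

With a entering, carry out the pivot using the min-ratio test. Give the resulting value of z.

Ratio test on column a — row 1: (93/5)/(11/5) = 93/11; row 2: (18/5)/(1/5) = 18; row 3: (128/5)/(16/5) = 8; row 4: (11/5)/(2/5) = 11/2. Minimum is 11/2 at row 4 (b leaves); pivot element 2/5.
Pivot on row 4; the z-row RHS becomes 33/5 − (-39/5)·(11/2) = 99/2.

99/2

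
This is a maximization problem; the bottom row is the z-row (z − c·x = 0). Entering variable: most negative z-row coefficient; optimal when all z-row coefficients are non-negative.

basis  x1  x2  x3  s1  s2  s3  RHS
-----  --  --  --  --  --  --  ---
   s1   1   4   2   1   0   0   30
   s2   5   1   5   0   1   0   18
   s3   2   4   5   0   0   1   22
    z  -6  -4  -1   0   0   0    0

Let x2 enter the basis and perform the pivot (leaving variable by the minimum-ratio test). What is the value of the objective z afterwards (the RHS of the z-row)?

22

Ratio test on column x2 — row 1: 30/4 = 15/2; row 2: 18/1 = 18; row 3: 22/4 = 11/2. Minimum is 11/2 at row 3 (s3 leaves); pivot element 4.
Pivot on row 3; the z-row RHS becomes 0 − (-4)·(11/2) = 22.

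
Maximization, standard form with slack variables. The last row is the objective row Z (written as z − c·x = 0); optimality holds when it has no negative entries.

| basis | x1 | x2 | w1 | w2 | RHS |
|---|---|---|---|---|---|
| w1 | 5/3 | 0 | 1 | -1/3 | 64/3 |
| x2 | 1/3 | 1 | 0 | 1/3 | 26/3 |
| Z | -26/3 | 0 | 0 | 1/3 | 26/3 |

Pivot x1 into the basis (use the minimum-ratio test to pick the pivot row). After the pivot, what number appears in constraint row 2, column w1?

-1/5

Ratio test on column x1 — row 1: (64/3)/(5/3) = 64/5; row 2: (26/3)/(1/3) = 26. Minimum is 64/5 at row 1 (w1 leaves); pivot element 5/3.
Divide row 1 by 5/3; eliminate column x1 from the other rows.
Row 2 update in column w1: 0 − (1/3)·(3/5) = -1/5.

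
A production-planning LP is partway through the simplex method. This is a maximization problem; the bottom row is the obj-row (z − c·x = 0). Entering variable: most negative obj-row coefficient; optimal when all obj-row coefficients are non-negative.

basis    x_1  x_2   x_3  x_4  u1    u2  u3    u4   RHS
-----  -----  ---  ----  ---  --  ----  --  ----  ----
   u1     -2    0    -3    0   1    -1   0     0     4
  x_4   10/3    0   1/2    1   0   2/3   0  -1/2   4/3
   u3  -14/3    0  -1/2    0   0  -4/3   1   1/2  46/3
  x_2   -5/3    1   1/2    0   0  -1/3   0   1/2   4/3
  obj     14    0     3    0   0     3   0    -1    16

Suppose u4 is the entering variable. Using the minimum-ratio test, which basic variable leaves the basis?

x_2

Column u4 entries and ratios — u1: 0 ≤ 0, skip; x_4: -1/2 ≤ 0, skip; u3: (46/3)/(1/2) = 92/3; x_2: (4/3)/(1/2) = 8/3.
Smallest ratio is 8/3 in the row of x_2, so x_2 leaves.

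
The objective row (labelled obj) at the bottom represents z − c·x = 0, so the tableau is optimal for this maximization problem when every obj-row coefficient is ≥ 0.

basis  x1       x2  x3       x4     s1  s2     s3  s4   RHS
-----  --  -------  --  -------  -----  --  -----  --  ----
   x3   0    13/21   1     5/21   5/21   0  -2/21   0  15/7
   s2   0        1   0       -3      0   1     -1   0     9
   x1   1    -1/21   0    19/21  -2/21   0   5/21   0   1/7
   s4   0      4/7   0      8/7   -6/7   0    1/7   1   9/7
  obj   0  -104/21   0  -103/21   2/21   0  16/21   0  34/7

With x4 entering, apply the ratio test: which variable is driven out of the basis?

Column x4 entries and ratios — x3: (15/7)/(5/21) = 9; s2: -3 ≤ 0, skip; x1: (1/7)/(19/21) = 3/19; s4: (9/7)/(8/7) = 9/8.
Smallest ratio is 3/19 in the row of x1, so x1 leaves.

x1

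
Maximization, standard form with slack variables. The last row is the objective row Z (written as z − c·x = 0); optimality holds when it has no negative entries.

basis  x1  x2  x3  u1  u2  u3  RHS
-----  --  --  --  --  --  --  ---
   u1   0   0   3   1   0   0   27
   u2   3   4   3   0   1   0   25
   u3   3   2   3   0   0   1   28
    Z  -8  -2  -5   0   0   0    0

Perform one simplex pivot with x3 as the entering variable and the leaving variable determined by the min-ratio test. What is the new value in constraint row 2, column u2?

1/3

Ratio test on column x3 — row 1: 27/3 = 9; row 2: 25/3 = 25/3; row 3: 28/3 = 28/3. Minimum is 25/3 at row 2 (u2 leaves); pivot element 3.
Divide row 2 by 3; eliminate column x3 from the other rows.
In the new row 2, the u2 entry is the old entry divided by the pivot: 1/3 = 1/3.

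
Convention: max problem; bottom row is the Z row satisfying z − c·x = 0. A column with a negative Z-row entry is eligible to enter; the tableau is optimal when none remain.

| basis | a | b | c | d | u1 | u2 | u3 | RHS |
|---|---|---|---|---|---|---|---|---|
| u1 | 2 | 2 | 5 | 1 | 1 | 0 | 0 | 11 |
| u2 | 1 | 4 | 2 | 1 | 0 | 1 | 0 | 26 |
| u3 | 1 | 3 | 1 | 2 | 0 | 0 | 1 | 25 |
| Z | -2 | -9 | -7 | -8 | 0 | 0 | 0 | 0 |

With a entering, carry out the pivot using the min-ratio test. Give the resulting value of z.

Ratio test on column a — row 1: 11/2 = 11/2; row 2: 26/1 = 26; row 3: 25/1 = 25. Minimum is 11/2 at row 1 (u1 leaves); pivot element 2.
Pivot on row 1; the Z-row RHS becomes 0 − (-2)·(11/2) = 11.

11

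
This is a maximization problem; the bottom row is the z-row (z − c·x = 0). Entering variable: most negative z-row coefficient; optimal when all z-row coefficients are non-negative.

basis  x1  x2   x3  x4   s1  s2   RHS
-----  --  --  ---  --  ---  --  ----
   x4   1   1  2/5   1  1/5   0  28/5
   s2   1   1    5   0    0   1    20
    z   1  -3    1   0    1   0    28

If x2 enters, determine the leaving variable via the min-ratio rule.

x4

Column x2 entries and ratios — x4: (28/5)/1 = 28/5; s2: 20/1 = 20.
Smallest ratio is 28/5 in the row of x4, so x4 leaves.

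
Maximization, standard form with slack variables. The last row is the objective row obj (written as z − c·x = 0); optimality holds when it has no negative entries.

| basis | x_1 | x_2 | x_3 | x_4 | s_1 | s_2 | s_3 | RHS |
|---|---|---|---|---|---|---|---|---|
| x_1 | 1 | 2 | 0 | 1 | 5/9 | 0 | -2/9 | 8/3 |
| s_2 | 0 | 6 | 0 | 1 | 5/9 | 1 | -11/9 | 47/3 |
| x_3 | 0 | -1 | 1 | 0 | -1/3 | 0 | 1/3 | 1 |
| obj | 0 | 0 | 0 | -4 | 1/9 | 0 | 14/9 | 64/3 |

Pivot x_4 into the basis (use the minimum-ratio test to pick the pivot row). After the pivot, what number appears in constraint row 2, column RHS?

13

Ratio test on column x_4 — row 1: (8/3)/1 = 8/3; row 2: (47/3)/1 = 47/3; row 3: entry 0 ≤ 0. Minimum is 8/3 at row 1 (x_1 leaves); pivot element 1.
Divide row 1 by 1; eliminate column x_4 from the other rows.
Row 2 update in column RHS: 47/3 − 1·(8/3) = 13.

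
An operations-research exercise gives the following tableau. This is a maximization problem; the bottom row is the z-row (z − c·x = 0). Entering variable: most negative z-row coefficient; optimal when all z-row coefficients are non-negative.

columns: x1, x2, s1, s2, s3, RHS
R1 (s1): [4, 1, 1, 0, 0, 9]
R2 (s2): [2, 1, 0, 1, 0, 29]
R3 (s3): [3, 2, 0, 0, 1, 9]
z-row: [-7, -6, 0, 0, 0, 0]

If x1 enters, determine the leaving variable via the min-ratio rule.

Column x1 entries and ratios — s1: 9/4 = 9/4; s2: 29/2 = 29/2; s3: 9/3 = 3.
Smallest ratio is 9/4 in the row of s1, so s1 leaves.

s1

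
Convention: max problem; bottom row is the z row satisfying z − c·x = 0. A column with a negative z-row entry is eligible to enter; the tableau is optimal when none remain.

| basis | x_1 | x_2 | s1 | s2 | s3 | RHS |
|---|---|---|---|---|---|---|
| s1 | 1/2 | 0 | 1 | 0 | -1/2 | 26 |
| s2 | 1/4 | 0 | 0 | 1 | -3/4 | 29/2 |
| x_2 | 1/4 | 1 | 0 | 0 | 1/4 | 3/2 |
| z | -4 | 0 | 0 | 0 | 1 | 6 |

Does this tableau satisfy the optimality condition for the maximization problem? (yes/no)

no

The z-row has a negative entry -4 in column x_1, so it is not optimal.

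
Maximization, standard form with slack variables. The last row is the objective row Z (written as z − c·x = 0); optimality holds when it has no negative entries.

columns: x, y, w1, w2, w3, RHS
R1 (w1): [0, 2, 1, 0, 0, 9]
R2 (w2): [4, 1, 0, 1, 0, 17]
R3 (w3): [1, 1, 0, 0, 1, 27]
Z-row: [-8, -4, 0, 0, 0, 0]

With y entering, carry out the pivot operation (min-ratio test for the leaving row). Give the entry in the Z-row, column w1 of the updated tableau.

Ratio test on column y — row 1: 9/2 = 9/2; row 2: 17/1 = 17; row 3: 27/1 = 27. Minimum is 9/2 at row 1 (w1 leaves); pivot element 2.
Divide row 1 by 2; eliminate column y from the other rows.
Z-row update in column w1: 0 − (-4)·(1/2) = 2.

2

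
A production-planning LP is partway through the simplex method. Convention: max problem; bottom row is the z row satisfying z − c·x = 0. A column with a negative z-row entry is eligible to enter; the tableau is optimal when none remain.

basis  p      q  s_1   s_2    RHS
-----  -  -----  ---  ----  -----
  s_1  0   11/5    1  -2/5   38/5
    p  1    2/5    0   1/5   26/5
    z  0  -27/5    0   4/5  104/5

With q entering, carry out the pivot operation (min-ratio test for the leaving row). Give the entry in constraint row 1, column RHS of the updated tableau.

Ratio test on column q — row 1: (38/5)/(11/5) = 38/11; row 2: (26/5)/(2/5) = 13. Minimum is 38/11 at row 1 (s_1 leaves); pivot element 11/5.
Divide row 1 by 11/5; eliminate column q from the other rows.
In the new row 1, the RHS entry is the old entry divided by the pivot: (38/5)/(11/5) = 38/11.

38/11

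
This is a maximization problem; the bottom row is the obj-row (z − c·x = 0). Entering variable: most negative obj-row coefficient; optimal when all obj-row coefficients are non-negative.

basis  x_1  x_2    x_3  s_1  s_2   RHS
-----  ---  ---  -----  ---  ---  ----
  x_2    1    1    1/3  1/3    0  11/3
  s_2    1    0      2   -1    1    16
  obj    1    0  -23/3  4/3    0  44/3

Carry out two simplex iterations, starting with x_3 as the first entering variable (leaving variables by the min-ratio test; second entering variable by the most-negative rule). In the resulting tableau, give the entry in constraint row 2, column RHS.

9

Ratio test on column x_3 — row 1: (11/3)/(1/3) = 11; row 2: 16/2 = 8. Minimum is 8 at row 2 (s_2 leaves); pivot element 2.
Divide row 2 by 2; eliminate column x_3 from the other rows.
Second iteration: most negative obj-row entry is -5/2 in column s_1, so s_1 enters.
Ratio test on column s_1 — row 1: 1/(1/2) = 2; row 2: entry -1/2 ≤ 0. Minimum is 2 at row 1 (x_2 leaves); pivot element 1/2.
Divide row 1 by 1/2; eliminate column s_1 from the other rows.
After both pivots, the entry at constraint row 2, column RHS is 9.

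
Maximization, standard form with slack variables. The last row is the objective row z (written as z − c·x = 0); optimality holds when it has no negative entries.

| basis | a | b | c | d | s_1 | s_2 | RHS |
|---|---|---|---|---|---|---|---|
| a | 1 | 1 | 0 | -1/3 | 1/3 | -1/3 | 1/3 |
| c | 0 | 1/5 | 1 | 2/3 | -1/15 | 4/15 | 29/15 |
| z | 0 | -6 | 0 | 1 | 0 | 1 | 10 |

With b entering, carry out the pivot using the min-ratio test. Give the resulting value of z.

12

Ratio test on column b — row 1: (1/3)/1 = 1/3; row 2: (29/15)/(1/5) = 29/3. Minimum is 1/3 at row 1 (a leaves); pivot element 1.
Pivot on row 1; the z-row RHS becomes 10 − (-6)·(1/3) = 12.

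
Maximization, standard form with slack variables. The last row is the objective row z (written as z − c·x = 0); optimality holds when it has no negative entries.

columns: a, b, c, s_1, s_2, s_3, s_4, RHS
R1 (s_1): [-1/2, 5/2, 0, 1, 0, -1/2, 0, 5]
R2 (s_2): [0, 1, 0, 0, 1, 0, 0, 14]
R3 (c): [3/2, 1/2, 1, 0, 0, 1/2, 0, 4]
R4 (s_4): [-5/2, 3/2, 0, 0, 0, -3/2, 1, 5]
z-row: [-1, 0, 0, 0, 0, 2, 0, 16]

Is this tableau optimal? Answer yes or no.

no

The z-row has a negative entry -1 in column a, so it is not optimal.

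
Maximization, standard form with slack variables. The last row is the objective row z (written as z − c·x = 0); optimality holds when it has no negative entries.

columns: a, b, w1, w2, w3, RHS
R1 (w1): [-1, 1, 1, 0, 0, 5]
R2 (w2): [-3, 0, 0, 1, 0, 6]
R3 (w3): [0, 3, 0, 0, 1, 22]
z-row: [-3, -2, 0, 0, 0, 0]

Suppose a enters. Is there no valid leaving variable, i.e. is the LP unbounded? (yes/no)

Every constraint-row entry in column a is ≤ 0, so increasing a is unbounded.

yes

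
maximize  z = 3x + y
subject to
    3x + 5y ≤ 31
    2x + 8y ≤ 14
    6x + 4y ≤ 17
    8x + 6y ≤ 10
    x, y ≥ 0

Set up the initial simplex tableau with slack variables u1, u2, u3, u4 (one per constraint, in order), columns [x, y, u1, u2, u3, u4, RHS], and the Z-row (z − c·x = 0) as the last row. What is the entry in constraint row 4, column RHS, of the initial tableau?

The RHS of constraint 4 is b_4 = 10.

10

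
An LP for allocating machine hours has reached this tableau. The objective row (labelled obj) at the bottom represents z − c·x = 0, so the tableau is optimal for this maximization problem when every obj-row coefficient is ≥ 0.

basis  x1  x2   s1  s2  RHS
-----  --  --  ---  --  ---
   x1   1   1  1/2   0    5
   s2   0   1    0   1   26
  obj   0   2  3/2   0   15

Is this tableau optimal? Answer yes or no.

Every obj-row coefficient is ≥ 0, so the tableau is optimal.

yes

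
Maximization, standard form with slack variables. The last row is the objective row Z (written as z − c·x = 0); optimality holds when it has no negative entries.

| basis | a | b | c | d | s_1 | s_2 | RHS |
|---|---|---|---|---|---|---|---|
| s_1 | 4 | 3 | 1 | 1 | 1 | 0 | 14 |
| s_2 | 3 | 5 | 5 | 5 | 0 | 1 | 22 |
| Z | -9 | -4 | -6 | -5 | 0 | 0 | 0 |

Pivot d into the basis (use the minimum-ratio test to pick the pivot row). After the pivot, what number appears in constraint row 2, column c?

Ratio test on column d — row 1: 14/1 = 14; row 2: 22/5 = 22/5. Minimum is 22/5 at row 2 (s_2 leaves); pivot element 5.
Divide row 2 by 5; eliminate column d from the other rows.
In the new row 2, the c entry is the old entry divided by the pivot: 5/5 = 1.

1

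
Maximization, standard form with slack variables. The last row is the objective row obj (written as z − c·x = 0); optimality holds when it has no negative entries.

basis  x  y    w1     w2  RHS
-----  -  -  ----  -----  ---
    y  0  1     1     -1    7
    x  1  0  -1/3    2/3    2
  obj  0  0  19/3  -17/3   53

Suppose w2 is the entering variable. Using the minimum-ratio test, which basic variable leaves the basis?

x

Column w2 entries and ratios — y: -1 ≤ 0, skip; x: 2/(2/3) = 3.
Smallest ratio is 3 in the row of x, so x leaves.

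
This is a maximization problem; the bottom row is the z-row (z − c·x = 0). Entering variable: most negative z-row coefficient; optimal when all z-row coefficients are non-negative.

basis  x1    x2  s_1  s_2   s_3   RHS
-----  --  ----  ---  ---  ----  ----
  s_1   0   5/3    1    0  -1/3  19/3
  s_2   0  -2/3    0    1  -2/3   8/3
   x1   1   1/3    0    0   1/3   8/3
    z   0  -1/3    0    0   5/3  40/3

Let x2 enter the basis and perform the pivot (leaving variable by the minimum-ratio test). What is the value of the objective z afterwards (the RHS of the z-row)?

73/5

Ratio test on column x2 — row 1: (19/3)/(5/3) = 19/5; row 2: entry -2/3 ≤ 0; row 3: (8/3)/(1/3) = 8. Minimum is 19/5 at row 1 (s_1 leaves); pivot element 5/3.
Pivot on row 1; the z-row RHS becomes 40/3 − (-1/3)·(19/5) = 73/5.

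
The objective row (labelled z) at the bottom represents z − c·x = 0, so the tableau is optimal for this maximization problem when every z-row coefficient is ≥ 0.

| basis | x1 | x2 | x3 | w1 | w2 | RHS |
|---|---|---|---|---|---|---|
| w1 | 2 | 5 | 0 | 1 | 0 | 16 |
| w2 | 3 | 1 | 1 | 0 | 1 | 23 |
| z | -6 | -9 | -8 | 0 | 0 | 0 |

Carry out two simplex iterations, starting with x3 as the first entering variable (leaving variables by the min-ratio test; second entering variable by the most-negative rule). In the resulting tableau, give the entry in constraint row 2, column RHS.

Ratio test on column x3 — row 1: entry 0 ≤ 0; row 2: 23/1 = 23. Minimum is 23 at row 2 (w2 leaves); pivot element 1.
Divide row 2 by 1; eliminate column x3 from the other rows.
Second iteration: most negative z-row entry is -1 in column x2, so x2 enters.
Ratio test on column x2 — row 1: 16/5 = 16/5; row 2: 23/1 = 23. Minimum is 16/5 at row 1 (w1 leaves); pivot element 5.
Divide row 1 by 5; eliminate column x2 from the other rows.
After both pivots, the entry at constraint row 2, column RHS is 99/5.

99/5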